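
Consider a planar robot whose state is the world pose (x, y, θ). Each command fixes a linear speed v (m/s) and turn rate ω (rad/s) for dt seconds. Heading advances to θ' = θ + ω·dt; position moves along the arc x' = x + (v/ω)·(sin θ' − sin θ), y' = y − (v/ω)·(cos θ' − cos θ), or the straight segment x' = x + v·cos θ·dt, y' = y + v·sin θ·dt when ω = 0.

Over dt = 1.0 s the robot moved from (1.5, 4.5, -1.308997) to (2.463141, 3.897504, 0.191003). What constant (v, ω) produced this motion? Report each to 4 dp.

v = 1.2500, ω = 1.5000

Δθ = 0.191003 − -1.308997 = 1.500000
ω = Δθ/dt = 1.500000/1.0 = 1.5000
R = Δx/(sin θ' − sin θ) = 0.8333
v = R·ω = 0.8333·1.5000 = 1.2500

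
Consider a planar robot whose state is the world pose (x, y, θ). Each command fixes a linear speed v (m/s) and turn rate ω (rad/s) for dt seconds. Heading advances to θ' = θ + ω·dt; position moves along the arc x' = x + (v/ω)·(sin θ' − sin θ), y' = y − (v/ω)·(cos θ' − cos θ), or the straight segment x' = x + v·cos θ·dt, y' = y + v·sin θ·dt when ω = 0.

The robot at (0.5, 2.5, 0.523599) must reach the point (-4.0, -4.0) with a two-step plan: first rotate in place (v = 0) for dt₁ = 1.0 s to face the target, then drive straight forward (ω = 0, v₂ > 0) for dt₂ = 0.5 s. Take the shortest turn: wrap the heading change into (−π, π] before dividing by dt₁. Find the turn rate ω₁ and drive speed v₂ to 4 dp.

heading to target = atan2(-4−2.5, -4−0.5) = -2.1763
Δθ = wrap(-2.1763 − 0.5236) = -2.6999; ω₁ = Δθ/dt₁ = -2.6999
distance = √((-4−0.5)² + (-4−2.5)²) = 7.9057; v₂ = distance/dt₂ = 15.8114

ω₁ = -2.6999, v₂ = 15.8114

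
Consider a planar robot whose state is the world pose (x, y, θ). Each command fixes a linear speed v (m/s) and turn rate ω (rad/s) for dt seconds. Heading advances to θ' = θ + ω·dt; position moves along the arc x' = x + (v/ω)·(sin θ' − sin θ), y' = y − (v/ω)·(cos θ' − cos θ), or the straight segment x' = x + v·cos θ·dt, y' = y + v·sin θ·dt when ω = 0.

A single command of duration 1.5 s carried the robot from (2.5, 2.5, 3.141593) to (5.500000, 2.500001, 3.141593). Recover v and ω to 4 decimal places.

Δθ = 3.141593 − 3.141593 = 0.000000
ω = Δθ/dt = 0.000000/1.5 = 0.0000
ω = 0 → v = (Δx·cos θ + Δy·sin θ)/dt = -2.0000

v = -2.0000, ω = 0.0000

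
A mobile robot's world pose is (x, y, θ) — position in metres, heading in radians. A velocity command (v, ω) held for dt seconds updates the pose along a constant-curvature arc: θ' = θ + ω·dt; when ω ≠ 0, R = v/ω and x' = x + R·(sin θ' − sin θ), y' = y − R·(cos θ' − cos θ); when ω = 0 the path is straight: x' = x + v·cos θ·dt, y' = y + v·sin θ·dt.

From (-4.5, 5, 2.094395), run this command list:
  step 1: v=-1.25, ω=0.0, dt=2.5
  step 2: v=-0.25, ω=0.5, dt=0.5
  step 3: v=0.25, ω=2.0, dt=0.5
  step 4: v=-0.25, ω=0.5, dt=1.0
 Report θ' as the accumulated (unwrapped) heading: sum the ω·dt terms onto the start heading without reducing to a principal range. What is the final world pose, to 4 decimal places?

step 1: θ'=2.0944 (straight) → pose (-2.9375, 2.2937, 2.0944)
step 2: θ'=2.3444 (R=-0.5000) → pose (-2.8622, 2.1943, 2.3444)
step 3: θ'=3.3444 (R=0.1250) → pose (-2.9768, 2.2294, 3.3444)
step 4: θ'=3.8444 (R=-0.5000) → pose (-2.7543, 2.3376, 3.8444)

(-2.7543, 2.3376, 3.8444)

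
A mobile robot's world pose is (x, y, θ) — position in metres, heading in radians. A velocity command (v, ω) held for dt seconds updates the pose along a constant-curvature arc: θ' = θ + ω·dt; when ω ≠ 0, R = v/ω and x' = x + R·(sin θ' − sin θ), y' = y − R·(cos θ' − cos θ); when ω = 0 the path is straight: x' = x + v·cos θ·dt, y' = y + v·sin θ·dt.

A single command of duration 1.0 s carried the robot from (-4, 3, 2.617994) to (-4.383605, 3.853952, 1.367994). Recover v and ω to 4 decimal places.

v = 1.0000, ω = -1.2500

Δθ = 1.367994 − 2.617994 = -1.250000
ω = Δθ/dt = -1.250000/1.0 = -1.2500
R = −Δy/(cos θ' − cos θ) = -0.8000
v = R·ω = -0.8000·-1.2500 = 1.0000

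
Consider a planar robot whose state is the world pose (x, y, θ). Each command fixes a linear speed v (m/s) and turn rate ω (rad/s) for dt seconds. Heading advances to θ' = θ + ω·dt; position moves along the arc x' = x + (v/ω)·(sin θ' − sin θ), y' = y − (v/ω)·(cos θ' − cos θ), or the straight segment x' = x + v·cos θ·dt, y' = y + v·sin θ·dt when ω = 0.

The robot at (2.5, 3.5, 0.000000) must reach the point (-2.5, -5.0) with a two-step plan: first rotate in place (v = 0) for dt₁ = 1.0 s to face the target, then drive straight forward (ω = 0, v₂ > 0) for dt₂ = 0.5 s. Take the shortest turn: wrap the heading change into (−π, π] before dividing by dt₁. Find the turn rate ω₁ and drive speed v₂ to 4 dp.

heading to target = atan2(-5−3.5, -2.5−2.5) = -2.1025
Δθ = wrap(-2.1025 − 0.0000) = -2.1025; ω₁ = Δθ/dt₁ = -2.1025
distance = √((-2.5−2.5)² + (-5−3.5)²) = 9.8615; v₂ = distance/dt₂ = 19.7231

ω₁ = -2.1025, v₂ = 19.7231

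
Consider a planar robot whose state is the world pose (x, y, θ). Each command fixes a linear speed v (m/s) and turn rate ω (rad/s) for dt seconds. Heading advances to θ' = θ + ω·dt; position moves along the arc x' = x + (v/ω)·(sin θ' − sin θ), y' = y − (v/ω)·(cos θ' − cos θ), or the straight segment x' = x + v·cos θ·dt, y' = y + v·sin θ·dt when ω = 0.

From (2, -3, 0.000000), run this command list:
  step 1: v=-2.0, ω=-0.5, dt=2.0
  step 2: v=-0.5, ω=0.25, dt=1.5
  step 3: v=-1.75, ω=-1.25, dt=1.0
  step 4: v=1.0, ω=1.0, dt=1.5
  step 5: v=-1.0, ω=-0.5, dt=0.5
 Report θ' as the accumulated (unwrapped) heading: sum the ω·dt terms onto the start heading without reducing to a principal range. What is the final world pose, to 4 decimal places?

(-2.2451, -0.0561, -0.6250)

step 1: θ'=-1.0000 (R=4.0000) → pose (-1.3659, -1.1612, -1.0000)
step 2: θ'=-0.6250 (R=-2.0000) → pose (-1.8786, -0.6199, -0.6250)
step 3: θ'=-1.8750 (R=1.4000) → pose (-2.3952, 0.9348, -1.8750)
step 4: θ'=-0.3750 (R=1.0000) → pose (-1.8074, -0.2952, -0.3750)
step 5: θ'=-0.6250 (R=2.0000) → pose (-2.2451, -0.0561, -0.6250)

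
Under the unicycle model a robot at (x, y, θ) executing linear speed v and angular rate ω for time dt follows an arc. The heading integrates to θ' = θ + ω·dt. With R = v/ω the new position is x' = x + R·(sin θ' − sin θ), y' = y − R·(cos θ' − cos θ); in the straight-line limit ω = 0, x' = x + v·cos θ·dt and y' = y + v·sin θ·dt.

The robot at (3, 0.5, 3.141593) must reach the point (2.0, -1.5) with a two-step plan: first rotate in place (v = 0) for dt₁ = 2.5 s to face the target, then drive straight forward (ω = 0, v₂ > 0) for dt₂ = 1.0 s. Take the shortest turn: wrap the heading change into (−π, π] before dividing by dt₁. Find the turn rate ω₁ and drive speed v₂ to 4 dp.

ω₁ = 0.4429, v₂ = 2.2361

heading to target = atan2(-1.5−0.5, 2−3) = -2.0344
Δθ = wrap(-2.0344 − 3.1416) = 1.1071; ω₁ = Δθ/dt₁ = 0.4429
distance = √((2−3)² + (-1.5−0.5)²) = 2.2361; v₂ = distance/dt₂ = 2.2361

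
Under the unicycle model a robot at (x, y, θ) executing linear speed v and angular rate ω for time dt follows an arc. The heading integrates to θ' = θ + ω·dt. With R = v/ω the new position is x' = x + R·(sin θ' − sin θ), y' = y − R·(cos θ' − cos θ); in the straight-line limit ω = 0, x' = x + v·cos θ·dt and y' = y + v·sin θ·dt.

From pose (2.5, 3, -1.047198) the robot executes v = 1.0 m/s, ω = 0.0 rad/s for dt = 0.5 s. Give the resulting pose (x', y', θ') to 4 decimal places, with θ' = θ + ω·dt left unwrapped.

(2.7500, 2.5670, -1.0472)

θ' = -1.0472 + 0.0·0.5 = -1.0472
ω = 0 → straight: x' = 2.5 + 1.0·cos(-1.0472)·0.5 = 2.7500
y' = 3 + 1.0·sin(-1.0472)·0.5 = 2.5670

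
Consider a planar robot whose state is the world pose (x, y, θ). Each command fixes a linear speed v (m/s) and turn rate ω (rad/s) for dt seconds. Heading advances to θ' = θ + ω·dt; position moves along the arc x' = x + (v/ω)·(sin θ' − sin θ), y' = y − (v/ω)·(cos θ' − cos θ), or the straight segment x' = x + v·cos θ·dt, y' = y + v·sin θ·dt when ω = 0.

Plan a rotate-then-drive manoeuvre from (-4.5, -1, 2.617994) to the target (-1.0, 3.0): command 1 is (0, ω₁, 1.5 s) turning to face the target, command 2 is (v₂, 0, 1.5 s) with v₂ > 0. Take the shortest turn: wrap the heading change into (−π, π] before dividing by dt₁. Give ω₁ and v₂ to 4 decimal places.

heading to target = atan2(3−-1, -1−-4.5) = 0.8520
Δθ = wrap(0.8520 − 2.6180) = -1.7660; ω₁ = Δθ/dt₁ = -1.1774
distance = √((-1−-4.5)² + (3−-1)²) = 5.3151; v₂ = distance/dt₂ = 3.5434

ω₁ = -1.1774, v₂ = 3.5434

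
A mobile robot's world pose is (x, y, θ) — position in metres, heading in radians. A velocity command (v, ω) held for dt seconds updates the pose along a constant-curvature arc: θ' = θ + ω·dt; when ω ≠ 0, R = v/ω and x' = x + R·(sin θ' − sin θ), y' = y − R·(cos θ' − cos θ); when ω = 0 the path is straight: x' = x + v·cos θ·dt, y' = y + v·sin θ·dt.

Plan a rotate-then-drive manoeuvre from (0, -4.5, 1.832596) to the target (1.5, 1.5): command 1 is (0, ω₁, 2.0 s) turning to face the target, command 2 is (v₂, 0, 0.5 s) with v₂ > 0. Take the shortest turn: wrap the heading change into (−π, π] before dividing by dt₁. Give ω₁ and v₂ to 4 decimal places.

heading to target = atan2(1.5−-4.5, 1.5−0) = 1.3258
Δθ = wrap(1.3258 − 1.8326) = -0.5068; ω₁ = Δθ/dt₁ = -0.2534
distance = √((1.5−0)² + (1.5−-4.5)²) = 6.1847; v₂ = distance/dt₂ = 12.3693

ω₁ = -0.2534, v₂ = 12.3693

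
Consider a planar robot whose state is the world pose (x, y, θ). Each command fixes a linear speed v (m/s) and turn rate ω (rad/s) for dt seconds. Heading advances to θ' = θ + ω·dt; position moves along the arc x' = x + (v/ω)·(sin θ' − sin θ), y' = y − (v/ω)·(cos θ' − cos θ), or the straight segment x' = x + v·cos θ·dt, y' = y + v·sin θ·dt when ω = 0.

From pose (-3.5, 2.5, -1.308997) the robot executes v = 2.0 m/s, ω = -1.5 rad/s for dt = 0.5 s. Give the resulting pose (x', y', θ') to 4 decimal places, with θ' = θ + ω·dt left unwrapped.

θ' = -1.3090 + -1.5·0.5 = -2.0590
R = v/ω = 2.0/-1.5 = -1.3333
x' = -3.5 + -1.3333·(sin -2.0590 − sin -1.3090) = -3.6103
y' = 2.5 − -1.3333·(cos -2.0590 − cos -1.3090) = 1.5295

(-3.6103, 1.5295, -2.0590)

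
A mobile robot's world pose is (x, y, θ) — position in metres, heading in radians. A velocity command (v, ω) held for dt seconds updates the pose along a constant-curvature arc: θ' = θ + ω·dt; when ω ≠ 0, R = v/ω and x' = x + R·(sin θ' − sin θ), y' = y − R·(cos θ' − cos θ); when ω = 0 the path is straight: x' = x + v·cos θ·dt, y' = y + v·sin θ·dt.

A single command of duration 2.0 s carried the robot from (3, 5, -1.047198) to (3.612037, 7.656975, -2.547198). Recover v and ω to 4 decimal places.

v = -1.5000, ω = -0.7500

Δθ = -2.547198 − -1.047198 = -1.500000
ω = Δθ/dt = -1.500000/2.0 = -0.7500
R = −Δy/(cos θ' − cos θ) = 2.0000
v = R·ω = 2.0000·-0.7500 = -1.5000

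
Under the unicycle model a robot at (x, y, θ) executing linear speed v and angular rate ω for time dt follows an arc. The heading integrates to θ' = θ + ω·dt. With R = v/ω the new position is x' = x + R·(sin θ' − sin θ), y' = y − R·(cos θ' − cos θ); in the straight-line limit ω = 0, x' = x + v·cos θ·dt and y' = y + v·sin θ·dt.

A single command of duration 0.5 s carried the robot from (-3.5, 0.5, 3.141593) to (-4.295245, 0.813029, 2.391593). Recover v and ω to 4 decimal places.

v = 1.7500, ω = -1.5000

Δθ = 2.391593 − 3.141593 = -0.750000
ω = Δθ/dt = -0.750000/0.5 = -1.5000
R = Δx/(sin θ' − sin θ) = -1.1667
v = R·ω = -1.1667·-1.5000 = 1.7500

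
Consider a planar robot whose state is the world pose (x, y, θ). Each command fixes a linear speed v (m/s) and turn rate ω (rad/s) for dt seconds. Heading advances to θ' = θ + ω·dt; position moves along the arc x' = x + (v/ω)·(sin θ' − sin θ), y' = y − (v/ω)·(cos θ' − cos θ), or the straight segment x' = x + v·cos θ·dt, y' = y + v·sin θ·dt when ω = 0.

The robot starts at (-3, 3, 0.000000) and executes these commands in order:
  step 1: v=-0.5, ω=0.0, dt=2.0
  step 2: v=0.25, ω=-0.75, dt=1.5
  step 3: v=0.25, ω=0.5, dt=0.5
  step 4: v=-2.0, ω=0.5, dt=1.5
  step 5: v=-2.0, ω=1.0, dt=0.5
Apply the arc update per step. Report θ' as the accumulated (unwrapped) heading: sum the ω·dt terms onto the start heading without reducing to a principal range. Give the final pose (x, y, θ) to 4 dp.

step 1: θ'=0.0000 (straight) → pose (-4.0000, 3.0000, 0.0000)
step 2: θ'=-1.1250 (R=-0.3333) → pose (-3.6992, 2.8104, -1.1250)
step 3: θ'=-0.8750 (R=0.5000) → pose (-3.6319, 2.7055, -0.8750)
step 4: θ'=-0.1250 (R=-4.0000) → pose (-6.2034, 4.1103, -0.1250)
step 5: θ'=0.3750 (R=-2.0000) → pose (-7.1853, 3.9869, 0.3750)

(-7.1853, 3.9869, 0.3750)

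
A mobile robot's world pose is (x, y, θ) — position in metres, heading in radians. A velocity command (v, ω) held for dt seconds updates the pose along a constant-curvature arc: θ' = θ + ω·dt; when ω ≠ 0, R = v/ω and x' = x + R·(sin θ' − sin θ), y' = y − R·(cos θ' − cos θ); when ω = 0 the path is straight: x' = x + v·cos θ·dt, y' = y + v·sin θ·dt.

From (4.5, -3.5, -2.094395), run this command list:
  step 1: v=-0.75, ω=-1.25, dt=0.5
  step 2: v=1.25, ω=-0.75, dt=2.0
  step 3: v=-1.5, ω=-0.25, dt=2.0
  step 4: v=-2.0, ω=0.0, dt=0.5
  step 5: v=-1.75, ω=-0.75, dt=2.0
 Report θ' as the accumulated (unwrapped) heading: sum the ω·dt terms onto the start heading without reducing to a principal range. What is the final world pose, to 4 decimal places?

(1.1454, -8.7150, -6.2194)

step 1: θ'=-2.7194 (R=0.6000) → pose (4.7738, -3.2527, -2.7194)
step 2: θ'=-4.2194 (R=-1.6667) → pose (2.6226, -2.5211, -4.2194)
step 3: θ'=-4.7194 (R=6.0000) → pose (3.3369, -5.4028, -4.7194)
step 4: θ'=-4.7194 (straight) → pose (3.3299, -6.4027, -4.7194)
step 5: θ'=-6.2194 (R=2.3333) → pose (1.1454, -8.7150, -6.2194)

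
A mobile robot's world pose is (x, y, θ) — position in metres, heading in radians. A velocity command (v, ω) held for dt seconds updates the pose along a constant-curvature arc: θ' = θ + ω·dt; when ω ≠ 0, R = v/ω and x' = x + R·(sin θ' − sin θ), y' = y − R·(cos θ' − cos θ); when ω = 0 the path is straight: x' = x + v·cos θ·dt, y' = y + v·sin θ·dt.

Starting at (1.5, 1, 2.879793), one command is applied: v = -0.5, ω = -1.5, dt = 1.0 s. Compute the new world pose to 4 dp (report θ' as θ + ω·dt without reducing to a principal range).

(1.7410, 0.6147, 1.3798)

θ' = 2.8798 + -1.5·1.0 = 1.3798
R = v/ω = -0.5/-1.5 = 0.3333
x' = 1.5 + 0.3333·(sin 1.3798 − sin 2.8798) = 1.7410
y' = 1 − 0.3333·(cos 1.3798 − cos 2.8798) = 0.6147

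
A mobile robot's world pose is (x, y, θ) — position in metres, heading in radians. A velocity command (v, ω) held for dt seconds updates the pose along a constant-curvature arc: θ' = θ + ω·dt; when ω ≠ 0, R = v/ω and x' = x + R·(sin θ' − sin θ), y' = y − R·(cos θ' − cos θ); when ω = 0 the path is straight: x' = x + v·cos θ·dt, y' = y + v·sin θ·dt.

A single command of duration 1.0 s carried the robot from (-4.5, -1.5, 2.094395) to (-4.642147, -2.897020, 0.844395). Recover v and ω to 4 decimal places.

v = -1.5000, ω = -1.2500

Δθ = 0.844395 − 2.094395 = -1.250000
ω = Δθ/dt = -1.250000/1.0 = -1.2500
R = −Δy/(cos θ' − cos θ) = 1.2000
v = R·ω = 1.2000·-1.2500 = -1.5000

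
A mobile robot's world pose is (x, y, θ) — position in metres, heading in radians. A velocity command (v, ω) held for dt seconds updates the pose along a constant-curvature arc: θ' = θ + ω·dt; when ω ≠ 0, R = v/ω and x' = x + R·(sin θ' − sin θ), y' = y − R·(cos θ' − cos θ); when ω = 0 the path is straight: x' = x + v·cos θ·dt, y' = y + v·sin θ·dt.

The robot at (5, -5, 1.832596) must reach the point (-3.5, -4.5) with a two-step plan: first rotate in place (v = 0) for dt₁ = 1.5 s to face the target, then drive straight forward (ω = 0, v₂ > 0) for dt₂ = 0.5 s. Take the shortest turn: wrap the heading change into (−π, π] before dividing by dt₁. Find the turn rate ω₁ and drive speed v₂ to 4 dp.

heading to target = atan2(-4.5−-5, -3.5−5) = 3.0828
Δθ = wrap(3.0828 − 1.8326) = 1.2502; ω₁ = Δθ/dt₁ = 0.8335
distance = √((-3.5−5)² + (-4.5−-5)²) = 8.5147; v₂ = distance/dt₂ = 17.0294

ω₁ = 0.8335, v₂ = 17.0294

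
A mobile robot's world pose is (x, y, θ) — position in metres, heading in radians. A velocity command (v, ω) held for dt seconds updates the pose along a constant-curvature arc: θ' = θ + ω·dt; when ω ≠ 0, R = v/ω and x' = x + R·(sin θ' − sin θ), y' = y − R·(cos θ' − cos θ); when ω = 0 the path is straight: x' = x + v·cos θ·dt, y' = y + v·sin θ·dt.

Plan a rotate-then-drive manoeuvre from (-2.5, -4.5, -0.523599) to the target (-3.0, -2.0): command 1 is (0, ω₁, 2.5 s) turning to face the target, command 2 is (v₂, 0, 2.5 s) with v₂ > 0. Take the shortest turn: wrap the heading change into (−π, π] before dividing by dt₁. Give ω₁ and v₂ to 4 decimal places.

heading to target = atan2(-2−-4.5, -3−-2.5) = 1.7682
Δθ = wrap(1.7682 − -0.5236) = 2.2918; ω₁ = Δθ/dt₁ = 0.9167
distance = √((-3−-2.5)² + (-2−-4.5)²) = 2.5495; v₂ = distance/dt₂ = 1.0198

ω₁ = 0.9167, v₂ = 1.0198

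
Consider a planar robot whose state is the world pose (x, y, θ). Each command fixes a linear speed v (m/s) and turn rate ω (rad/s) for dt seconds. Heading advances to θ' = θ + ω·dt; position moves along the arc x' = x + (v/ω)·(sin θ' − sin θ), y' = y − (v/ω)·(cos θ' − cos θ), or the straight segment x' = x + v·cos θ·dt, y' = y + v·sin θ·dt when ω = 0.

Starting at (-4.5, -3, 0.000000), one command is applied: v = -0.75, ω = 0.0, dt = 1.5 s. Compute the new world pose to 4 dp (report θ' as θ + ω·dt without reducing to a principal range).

(-5.6250, -3.0000, 0.0000)

θ' = 0.0000 + 0.0·1.5 = 0.0000
ω = 0 → straight: x' = -4.5 + -0.75·cos(0.0000)·1.5 = -5.6250
y' = -3 + -0.75·sin(0.0000)·1.5 = -3.0000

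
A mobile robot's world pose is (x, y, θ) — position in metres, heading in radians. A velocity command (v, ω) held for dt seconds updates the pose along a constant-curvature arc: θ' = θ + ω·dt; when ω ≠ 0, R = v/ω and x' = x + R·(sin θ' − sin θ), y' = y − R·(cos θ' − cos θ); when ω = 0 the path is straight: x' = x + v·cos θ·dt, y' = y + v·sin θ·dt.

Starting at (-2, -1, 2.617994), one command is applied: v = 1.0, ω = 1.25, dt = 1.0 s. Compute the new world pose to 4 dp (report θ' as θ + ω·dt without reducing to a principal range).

θ' = 2.6180 + 1.25·1.0 = 3.8680
R = v/ω = 1.0/1.25 = 0.8000
x' = -2 + 0.8000·(sin 3.8680 − sin 2.6180) = -2.9313
y' = -1 − 0.8000·(cos 3.8680 − cos 2.6180) = -1.0948

(-2.9313, -1.0948, 3.8680)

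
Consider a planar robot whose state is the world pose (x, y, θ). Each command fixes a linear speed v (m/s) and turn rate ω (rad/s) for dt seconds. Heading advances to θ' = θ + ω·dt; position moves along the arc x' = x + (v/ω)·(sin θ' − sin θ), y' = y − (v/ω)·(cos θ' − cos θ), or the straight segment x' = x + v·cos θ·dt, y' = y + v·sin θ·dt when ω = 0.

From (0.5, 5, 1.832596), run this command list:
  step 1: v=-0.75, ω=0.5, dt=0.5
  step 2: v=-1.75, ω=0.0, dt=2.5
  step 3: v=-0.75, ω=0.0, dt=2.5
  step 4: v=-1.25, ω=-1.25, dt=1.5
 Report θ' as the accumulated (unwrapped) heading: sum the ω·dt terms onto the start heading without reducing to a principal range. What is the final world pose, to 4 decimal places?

step 1: θ'=2.0826 (R=-1.5000) → pose (0.6411, 4.6536, 2.0826)
step 2: θ'=2.0826 (straight) → pose (2.7837, 0.8392, 2.0826)
step 3: θ'=2.0826 (straight) → pose (3.7020, -0.7955, 2.0826)
step 4: θ'=0.2076 (R=1.0000) → pose (3.0363, -2.2638, 0.2076)

(3.0363, -2.2638, 0.2076)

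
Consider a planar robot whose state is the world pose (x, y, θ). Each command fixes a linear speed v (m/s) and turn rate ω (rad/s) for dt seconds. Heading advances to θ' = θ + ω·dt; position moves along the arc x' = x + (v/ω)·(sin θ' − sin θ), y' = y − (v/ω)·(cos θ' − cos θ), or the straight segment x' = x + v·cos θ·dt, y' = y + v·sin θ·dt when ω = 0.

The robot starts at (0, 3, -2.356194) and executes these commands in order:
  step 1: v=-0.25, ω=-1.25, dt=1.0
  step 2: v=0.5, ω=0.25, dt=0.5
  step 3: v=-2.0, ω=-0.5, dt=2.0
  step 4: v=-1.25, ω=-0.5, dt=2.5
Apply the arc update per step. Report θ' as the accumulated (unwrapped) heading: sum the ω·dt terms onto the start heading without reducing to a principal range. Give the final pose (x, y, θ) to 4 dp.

step 1: θ'=-3.6062 (R=0.2000) → pose (0.2310, 3.0374, -3.6062)
step 2: θ'=-3.4812 (R=2.0000) → pose (0.0011, 3.1352, -3.4812)
step 3: θ'=-4.4812 (R=4.0000) → pose (2.5623, 0.2802, -4.4812)
step 4: θ'=-5.7312 (R=2.5000) → pose (1.4397, -2.4214, -5.7312)

(1.4397, -2.4214, -5.7312)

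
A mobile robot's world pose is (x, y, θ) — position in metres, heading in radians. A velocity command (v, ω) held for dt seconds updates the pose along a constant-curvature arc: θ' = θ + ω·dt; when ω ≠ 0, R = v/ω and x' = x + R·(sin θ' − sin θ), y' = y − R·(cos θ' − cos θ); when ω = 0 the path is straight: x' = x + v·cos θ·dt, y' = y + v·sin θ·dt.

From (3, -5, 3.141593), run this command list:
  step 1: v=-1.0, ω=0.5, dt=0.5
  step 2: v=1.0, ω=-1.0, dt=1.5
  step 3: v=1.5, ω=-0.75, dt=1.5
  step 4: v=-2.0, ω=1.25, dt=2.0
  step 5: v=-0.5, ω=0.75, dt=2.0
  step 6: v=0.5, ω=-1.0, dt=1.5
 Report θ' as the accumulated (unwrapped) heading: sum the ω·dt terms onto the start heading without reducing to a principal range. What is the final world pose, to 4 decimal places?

(4.2640, -4.7786, 3.2666)

step 1: θ'=3.3916 (R=-2.0000) → pose (3.4948, -4.9378, 3.3916)
step 2: θ'=1.8916 (R=-1.0000) → pose (2.2984, -4.2842, 1.8916)
step 3: θ'=0.7666 (R=-2.0000) → pose (2.8090, -2.2130, 0.7666)
step 4: θ'=3.2666 (R=-1.6000) → pose (4.1184, -4.9530, 3.2666)
step 5: θ'=4.7666 (R=-0.6667) → pose (4.7010, -4.2554, 4.7666)
step 6: θ'=3.2666 (R=-0.5000) → pose (4.2640, -4.7786, 3.2666)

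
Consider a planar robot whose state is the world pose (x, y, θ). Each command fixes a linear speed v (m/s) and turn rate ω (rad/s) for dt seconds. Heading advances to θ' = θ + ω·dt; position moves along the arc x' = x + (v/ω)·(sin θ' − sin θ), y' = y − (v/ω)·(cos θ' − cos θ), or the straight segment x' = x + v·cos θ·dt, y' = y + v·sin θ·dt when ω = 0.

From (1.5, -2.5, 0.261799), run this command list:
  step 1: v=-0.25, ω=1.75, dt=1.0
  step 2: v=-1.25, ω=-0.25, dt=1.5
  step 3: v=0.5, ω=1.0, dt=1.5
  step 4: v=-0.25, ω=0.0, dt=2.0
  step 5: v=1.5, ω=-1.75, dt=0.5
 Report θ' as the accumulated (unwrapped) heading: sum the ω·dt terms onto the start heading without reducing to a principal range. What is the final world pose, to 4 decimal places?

step 1: θ'=2.0118 (R=-0.1429) → pose (1.4078, -2.6990, 2.0118)
step 2: θ'=1.6368 (R=5.0000) → pose (1.8753, -4.5034, 1.6368)
step 3: θ'=3.1368 (R=0.5000) → pose (1.3788, -4.0364, 3.1368)
step 4: θ'=3.1368 (straight) → pose (1.8788, -4.0388, 3.1368)
step 5: θ'=2.2618 (R=-0.8571) → pose (1.2223, -3.7279, 2.2618)

(1.2223, -3.7279, 2.2618)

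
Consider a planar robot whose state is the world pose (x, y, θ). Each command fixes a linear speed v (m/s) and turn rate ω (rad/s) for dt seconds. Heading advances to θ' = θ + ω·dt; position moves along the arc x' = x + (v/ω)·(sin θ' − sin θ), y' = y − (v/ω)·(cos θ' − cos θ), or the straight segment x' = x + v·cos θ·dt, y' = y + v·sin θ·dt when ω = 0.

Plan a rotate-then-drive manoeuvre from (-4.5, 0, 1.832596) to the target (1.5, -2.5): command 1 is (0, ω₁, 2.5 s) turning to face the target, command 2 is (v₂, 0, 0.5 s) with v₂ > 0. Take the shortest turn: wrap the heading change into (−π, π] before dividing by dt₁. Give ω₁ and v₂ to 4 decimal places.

ω₁ = -0.8910, v₂ = 13.0000

heading to target = atan2(-2.5−0, 1.5−-4.5) = -0.3948
Δθ = wrap(-0.3948 − 1.8326) = -2.2274; ω₁ = Δθ/dt₁ = -0.8910
distance = √((1.5−-4.5)² + (-2.5−0)²) = 6.5000; v₂ = distance/dt₂ = 13.0000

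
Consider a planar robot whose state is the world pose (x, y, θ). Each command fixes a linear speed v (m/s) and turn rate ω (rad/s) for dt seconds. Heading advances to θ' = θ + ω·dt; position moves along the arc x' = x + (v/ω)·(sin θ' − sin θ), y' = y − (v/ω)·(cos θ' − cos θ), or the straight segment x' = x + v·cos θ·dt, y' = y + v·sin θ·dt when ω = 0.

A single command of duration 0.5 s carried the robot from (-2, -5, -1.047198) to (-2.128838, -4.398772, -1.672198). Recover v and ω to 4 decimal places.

v = -1.2500, ω = -1.2500

Δθ = -1.672198 − -1.047198 = -0.625000
ω = Δθ/dt = -0.625000/0.5 = -1.2500
R = −Δy/(cos θ' − cos θ) = 1.0000
v = R·ω = 1.0000·-1.2500 = -1.2500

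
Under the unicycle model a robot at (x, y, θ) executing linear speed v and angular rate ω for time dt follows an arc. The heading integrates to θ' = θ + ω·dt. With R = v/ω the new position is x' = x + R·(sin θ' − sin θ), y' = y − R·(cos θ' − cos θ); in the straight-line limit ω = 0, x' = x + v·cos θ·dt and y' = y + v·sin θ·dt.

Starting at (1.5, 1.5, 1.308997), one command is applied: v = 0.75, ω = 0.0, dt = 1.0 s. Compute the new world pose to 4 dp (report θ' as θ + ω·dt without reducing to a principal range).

(1.6941, 2.2244, 1.3090)

θ' = 1.3090 + 0.0·1.0 = 1.3090
ω = 0 → straight: x' = 1.5 + 0.75·cos(1.3090)·1.0 = 1.6941
y' = 1.5 + 0.75·sin(1.3090)·1.0 = 2.2244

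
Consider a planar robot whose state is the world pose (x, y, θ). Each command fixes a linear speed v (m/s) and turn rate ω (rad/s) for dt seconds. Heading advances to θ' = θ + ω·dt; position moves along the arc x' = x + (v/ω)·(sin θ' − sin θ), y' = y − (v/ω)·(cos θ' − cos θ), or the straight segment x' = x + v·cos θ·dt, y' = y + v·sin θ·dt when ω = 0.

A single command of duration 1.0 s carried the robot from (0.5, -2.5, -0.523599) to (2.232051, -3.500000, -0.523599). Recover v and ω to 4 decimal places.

Δθ = -0.523599 − -0.523599 = 0.000000
ω = Δθ/dt = 0.000000/1.0 = 0.0000
ω = 0 → v = (Δx·cos θ + Δy·sin θ)/dt = 2.0000

v = 2.0000, ω = 0.0000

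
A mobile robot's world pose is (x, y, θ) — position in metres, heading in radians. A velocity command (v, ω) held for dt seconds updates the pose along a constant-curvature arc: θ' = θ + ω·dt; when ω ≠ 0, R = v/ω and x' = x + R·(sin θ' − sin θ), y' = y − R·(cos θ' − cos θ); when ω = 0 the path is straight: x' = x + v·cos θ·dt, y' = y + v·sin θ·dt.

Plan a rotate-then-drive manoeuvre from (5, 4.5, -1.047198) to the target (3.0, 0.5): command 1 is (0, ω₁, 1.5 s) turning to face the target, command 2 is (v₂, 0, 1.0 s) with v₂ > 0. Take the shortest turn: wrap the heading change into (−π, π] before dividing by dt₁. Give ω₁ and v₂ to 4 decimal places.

heading to target = atan2(0.5−4.5, 3−5) = -2.0344
Δθ = wrap(-2.0344 − -1.0472) = -0.9872; ω₁ = Δθ/dt₁ = -0.6582
distance = √((3−5)² + (0.5−4.5)²) = 4.4721; v₂ = distance/dt₂ = 4.4721

ω₁ = -0.6582, v₂ = 4.4721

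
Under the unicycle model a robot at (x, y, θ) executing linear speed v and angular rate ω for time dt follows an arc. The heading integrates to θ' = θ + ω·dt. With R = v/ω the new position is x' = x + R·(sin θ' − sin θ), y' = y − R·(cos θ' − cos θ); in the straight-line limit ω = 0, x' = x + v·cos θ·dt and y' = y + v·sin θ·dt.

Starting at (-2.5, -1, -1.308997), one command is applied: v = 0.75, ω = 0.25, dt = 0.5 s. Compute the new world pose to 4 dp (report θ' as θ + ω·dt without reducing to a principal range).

(-2.3806, -1.3552, -1.1840)

θ' = -1.3090 + 0.25·0.5 = -1.1840
R = v/ω = 0.75/0.25 = 3.0000
x' = -2.5 + 3.0000·(sin -1.1840 − sin -1.3090) = -2.3806
y' = -1 − 3.0000·(cos -1.1840 − cos -1.3090) = -1.3552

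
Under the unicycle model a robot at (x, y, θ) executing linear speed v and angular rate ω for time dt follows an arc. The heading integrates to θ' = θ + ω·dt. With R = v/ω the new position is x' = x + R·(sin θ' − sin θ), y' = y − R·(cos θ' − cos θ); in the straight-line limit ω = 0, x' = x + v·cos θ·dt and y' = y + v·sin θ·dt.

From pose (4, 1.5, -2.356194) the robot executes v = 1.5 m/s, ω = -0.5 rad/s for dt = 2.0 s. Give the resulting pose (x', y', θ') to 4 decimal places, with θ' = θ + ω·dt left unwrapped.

θ' = -2.3562 + -0.5·2.0 = -3.3562
R = v/ω = 1.5/-0.5 = -3.0000
x' = 4 + -3.0000·(sin -3.3562 − sin -2.3562) = 1.2398
y' = 1.5 − -3.0000·(cos -3.3562 − cos -2.3562) = 0.6901

(1.2398, 0.6901, -3.3562)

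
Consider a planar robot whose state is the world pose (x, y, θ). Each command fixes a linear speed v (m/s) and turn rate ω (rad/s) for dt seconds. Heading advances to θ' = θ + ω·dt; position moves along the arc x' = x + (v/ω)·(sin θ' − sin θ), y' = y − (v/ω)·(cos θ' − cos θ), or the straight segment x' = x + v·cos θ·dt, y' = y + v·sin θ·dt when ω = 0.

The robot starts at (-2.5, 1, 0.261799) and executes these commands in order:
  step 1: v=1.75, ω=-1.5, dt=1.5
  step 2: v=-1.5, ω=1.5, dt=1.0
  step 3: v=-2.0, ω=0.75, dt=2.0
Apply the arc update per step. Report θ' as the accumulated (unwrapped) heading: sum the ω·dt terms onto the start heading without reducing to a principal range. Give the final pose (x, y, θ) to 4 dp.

step 1: θ'=-1.9882 (R=-1.1667) → pose (-1.1315, -0.5999, -1.9882)
step 2: θ'=-0.4882 (R=-1.0000) → pose (-1.5766, 0.6887, -0.4882)
step 3: θ'=1.0118 (R=-2.6667) → pose (-5.0882, -0.2522, 1.0118)

(-5.0882, -0.2522, 1.0118)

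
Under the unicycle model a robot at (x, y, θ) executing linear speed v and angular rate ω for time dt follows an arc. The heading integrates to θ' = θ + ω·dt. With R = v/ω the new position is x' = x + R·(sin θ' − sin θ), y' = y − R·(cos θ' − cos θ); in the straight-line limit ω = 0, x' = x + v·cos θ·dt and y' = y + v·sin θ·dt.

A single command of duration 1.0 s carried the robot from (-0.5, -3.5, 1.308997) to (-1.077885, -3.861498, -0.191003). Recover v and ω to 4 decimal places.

v = -0.7500, ω = -1.5000

Δθ = -0.191003 − 1.308997 = -1.500000
ω = Δθ/dt = -1.500000/1.0 = -1.5000
R = Δx/(sin θ' − sin θ) = 0.5000
v = R·ω = 0.5000·-1.5000 = -0.7500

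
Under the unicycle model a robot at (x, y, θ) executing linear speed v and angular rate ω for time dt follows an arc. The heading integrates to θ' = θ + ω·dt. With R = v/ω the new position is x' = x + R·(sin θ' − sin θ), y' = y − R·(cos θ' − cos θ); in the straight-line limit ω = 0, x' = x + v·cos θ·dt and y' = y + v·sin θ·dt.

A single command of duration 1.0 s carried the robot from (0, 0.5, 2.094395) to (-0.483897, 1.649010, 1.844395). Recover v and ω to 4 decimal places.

Δθ = 1.844395 − 2.094395 = -0.250000
ω = Δθ/dt = -0.250000/1.0 = -0.2500
R = −Δy/(cos θ' − cos θ) = -5.0000
v = R·ω = -5.0000·-0.2500 = 1.2500

v = 1.2500, ω = -0.2500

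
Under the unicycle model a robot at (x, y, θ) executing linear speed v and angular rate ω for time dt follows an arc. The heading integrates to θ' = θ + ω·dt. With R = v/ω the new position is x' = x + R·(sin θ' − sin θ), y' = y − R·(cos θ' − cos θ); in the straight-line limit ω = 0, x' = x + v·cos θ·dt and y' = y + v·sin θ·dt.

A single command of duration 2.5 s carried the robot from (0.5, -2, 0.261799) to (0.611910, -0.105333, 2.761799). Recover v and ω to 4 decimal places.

Δθ = 2.761799 − 0.261799 = 2.500000
ω = Δθ/dt = 2.500000/2.5 = 1.0000
R = −Δy/(cos θ' − cos θ) = 1.0000
v = R·ω = 1.0000·1.0000 = 1.0000

v = 1.0000, ω = 1.0000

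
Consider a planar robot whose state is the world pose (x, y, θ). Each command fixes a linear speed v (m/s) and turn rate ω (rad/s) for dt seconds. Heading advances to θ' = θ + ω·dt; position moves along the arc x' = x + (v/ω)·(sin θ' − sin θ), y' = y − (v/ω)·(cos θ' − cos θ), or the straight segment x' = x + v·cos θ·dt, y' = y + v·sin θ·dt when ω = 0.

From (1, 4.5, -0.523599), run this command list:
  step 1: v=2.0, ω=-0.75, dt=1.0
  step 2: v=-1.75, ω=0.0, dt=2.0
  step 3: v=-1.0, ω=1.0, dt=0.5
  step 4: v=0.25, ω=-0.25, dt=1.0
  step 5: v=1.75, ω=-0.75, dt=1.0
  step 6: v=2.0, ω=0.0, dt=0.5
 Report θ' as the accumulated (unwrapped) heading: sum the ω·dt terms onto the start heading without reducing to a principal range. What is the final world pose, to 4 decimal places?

(1.1808, 3.8820, -1.7736)

step 1: θ'=-1.2736 (R=-2.6667) → pose (2.2164, 2.9715, -1.2736)
step 2: θ'=-1.2736 (straight) → pose (1.1915, 6.3181, -1.2736)
step 3: θ'=-0.7736 (R=-1.0000) → pose (0.9340, 6.7406, -0.7736)
step 4: θ'=-1.0236 (R=-1.0000) → pose (1.0893, 6.5455, -1.0236)
step 5: θ'=-1.7736 (R=-2.3333) → pose (1.3822, 4.8615, -1.7736)
step 6: θ'=-1.7736 (straight) → pose (1.1808, 3.8820, -1.7736)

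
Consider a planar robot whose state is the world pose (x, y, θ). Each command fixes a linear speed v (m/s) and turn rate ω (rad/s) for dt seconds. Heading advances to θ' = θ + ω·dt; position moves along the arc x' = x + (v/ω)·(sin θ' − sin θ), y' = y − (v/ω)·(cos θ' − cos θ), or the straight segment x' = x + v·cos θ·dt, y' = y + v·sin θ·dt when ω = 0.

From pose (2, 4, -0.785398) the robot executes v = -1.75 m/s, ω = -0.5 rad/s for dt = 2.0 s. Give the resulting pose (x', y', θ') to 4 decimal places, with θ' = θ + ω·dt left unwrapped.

(1.0552, 7.2202, -1.7854)

θ' = -0.7854 + -0.5·2.0 = -1.7854
R = v/ω = -1.75/-0.5 = 3.5000
x' = 2 + 3.5000·(sin -1.7854 − sin -0.7854) = 1.0552
y' = 4 − 3.5000·(cos -1.7854 − cos -0.7854) = 7.2202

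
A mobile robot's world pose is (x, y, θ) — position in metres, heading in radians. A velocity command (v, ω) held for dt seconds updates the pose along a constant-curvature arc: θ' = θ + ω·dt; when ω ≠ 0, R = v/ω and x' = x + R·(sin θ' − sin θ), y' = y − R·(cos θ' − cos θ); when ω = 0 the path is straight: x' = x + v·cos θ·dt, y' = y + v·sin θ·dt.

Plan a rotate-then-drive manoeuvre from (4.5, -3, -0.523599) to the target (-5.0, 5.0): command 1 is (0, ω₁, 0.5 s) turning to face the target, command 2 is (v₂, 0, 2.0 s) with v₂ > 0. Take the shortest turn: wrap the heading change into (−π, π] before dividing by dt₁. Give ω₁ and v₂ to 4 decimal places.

ω₁ = 5.9306, v₂ = 6.2099

heading to target = atan2(5−-3, -5−4.5) = 2.4417
Δθ = wrap(2.4417 − -0.5236) = 2.9653; ω₁ = Δθ/dt₁ = 5.9306
distance = √((-5−4.5)² + (5−-3)²) = 12.4197; v₂ = distance/dt₂ = 6.2099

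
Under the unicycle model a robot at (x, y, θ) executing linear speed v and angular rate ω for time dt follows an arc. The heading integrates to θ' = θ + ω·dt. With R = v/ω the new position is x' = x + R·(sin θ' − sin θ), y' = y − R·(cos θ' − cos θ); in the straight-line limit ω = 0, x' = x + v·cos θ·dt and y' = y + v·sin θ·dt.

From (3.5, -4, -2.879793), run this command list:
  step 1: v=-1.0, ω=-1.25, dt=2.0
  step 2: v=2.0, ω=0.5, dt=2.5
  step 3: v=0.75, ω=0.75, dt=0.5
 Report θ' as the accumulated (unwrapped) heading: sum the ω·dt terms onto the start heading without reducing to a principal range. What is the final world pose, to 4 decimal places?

step 1: θ'=-5.3798 (R=0.8000) → pose (4.3354, -5.2679, -5.3798)
step 2: θ'=-4.1298 (R=4.0000) → pose (4.5338, -0.5913, -4.1298)
step 3: θ'=-3.7548 (R=1.0000) → pose (4.2743, -0.3237, -3.7548)

(4.2743, -0.3237, -3.7548)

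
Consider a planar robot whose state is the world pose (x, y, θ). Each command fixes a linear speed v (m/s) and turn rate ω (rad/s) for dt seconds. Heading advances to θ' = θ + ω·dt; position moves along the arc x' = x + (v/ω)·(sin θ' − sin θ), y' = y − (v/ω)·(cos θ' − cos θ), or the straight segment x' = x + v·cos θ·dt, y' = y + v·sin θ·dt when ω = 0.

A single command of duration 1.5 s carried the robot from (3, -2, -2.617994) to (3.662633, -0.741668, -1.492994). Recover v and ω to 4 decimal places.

v = -1.0000, ω = 0.7500

Δθ = -1.492994 − -2.617994 = 1.125000
ω = Δθ/dt = 1.125000/1.5 = 0.7500
R = −Δy/(cos θ' − cos θ) = -1.3333
v = R·ω = -1.3333·0.7500 = -1.0000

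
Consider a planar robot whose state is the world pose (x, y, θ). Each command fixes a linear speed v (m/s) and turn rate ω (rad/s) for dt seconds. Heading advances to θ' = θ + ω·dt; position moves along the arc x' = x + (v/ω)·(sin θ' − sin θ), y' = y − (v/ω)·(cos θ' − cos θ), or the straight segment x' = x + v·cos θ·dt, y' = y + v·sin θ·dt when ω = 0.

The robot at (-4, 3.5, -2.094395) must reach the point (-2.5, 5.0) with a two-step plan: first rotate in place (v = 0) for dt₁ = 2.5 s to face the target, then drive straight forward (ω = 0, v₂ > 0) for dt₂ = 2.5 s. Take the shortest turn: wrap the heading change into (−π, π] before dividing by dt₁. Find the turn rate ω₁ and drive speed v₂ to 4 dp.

ω₁ = 1.1519, v₂ = 0.8485

heading to target = atan2(5−3.5, -2.5−-4) = 0.7854
Δθ = wrap(0.7854 − -2.0944) = 2.8798; ω₁ = Δθ/dt₁ = 1.1519
distance = √((-2.5−-4)² + (5−3.5)²) = 2.1213; v₂ = distance/dt₂ = 0.8485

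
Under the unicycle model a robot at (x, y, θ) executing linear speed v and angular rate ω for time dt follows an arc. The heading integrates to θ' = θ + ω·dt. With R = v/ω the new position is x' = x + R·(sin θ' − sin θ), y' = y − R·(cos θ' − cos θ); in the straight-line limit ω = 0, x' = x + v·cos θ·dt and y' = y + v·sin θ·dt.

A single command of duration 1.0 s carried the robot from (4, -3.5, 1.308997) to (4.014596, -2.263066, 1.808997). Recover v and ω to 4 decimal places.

Δθ = 1.808997 − 1.308997 = 0.500000
ω = Δθ/dt = 0.500000/1.0 = 0.5000
R = −Δy/(cos θ' − cos θ) = 2.5000
v = R·ω = 2.5000·0.5000 = 1.2500

v = 1.2500, ω = 0.5000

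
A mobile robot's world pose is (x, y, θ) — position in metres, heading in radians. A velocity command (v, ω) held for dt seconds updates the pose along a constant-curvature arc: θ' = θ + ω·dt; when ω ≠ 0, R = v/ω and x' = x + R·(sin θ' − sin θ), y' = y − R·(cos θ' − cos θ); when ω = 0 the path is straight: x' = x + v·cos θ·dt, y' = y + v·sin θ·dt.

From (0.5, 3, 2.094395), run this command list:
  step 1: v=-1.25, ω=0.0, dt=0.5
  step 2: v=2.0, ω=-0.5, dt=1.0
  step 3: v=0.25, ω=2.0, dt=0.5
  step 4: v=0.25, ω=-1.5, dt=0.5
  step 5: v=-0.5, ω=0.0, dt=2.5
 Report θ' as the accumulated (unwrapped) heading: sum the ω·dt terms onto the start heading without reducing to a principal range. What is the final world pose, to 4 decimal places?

step 1: θ'=2.0944 (straight) → pose (0.8125, 2.4587, 2.0944)
step 2: θ'=1.5944 (R=-4.0000) → pose (0.2777, 4.3643, 1.5944)
step 3: θ'=2.5944 (R=0.1250) → pose (0.2178, 4.4681, 2.5944)
step 4: θ'=1.8444 (R=-0.1667) → pose (0.1440, 4.5654, 1.8444)
step 5: θ'=1.8444 (straight) → pose (0.4818, 3.3619, 1.8444)

(0.4818, 3.3619, 1.8444)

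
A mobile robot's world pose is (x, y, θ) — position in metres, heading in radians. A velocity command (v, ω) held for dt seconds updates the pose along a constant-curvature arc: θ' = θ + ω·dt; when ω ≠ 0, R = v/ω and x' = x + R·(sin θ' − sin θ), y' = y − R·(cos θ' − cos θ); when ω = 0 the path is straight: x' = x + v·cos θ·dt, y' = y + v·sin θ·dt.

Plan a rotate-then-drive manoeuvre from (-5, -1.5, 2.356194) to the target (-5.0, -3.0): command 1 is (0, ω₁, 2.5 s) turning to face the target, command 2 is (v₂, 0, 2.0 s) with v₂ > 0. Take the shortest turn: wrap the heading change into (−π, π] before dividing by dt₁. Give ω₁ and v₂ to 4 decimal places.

ω₁ = 0.9425, v₂ = 0.7500

heading to target = atan2(-3−-1.5, -5−-5) = -1.5708
Δθ = wrap(-1.5708 − 2.3562) = 2.3562; ω₁ = Δθ/dt₁ = 0.9425
distance = √((-5−-5)² + (-3−-1.5)²) = 1.5000; v₂ = distance/dt₂ = 0.7500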